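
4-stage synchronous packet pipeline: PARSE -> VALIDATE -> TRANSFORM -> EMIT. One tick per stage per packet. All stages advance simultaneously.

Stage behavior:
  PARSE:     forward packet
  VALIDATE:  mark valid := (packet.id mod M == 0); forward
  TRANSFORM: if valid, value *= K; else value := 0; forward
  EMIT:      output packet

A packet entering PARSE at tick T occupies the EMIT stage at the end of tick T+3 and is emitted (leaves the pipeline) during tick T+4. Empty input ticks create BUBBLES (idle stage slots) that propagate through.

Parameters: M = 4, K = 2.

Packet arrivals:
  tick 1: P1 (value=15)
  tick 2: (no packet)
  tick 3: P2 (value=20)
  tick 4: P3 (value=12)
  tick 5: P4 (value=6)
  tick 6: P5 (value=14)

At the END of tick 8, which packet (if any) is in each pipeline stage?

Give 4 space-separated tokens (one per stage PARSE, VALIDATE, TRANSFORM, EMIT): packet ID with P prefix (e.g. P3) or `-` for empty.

Answer: - - P5 P4

Derivation:
Tick 1: [PARSE:P1(v=15,ok=F), VALIDATE:-, TRANSFORM:-, EMIT:-] out:-; in:P1
Tick 2: [PARSE:-, VALIDATE:P1(v=15,ok=F), TRANSFORM:-, EMIT:-] out:-; in:-
Tick 3: [PARSE:P2(v=20,ok=F), VALIDATE:-, TRANSFORM:P1(v=0,ok=F), EMIT:-] out:-; in:P2
Tick 4: [PARSE:P3(v=12,ok=F), VALIDATE:P2(v=20,ok=F), TRANSFORM:-, EMIT:P1(v=0,ok=F)] out:-; in:P3
Tick 5: [PARSE:P4(v=6,ok=F), VALIDATE:P3(v=12,ok=F), TRANSFORM:P2(v=0,ok=F), EMIT:-] out:P1(v=0); in:P4
Tick 6: [PARSE:P5(v=14,ok=F), VALIDATE:P4(v=6,ok=T), TRANSFORM:P3(v=0,ok=F), EMIT:P2(v=0,ok=F)] out:-; in:P5
Tick 7: [PARSE:-, VALIDATE:P5(v=14,ok=F), TRANSFORM:P4(v=12,ok=T), EMIT:P3(v=0,ok=F)] out:P2(v=0); in:-
Tick 8: [PARSE:-, VALIDATE:-, TRANSFORM:P5(v=0,ok=F), EMIT:P4(v=12,ok=T)] out:P3(v=0); in:-
At end of tick 8: ['-', '-', 'P5', 'P4']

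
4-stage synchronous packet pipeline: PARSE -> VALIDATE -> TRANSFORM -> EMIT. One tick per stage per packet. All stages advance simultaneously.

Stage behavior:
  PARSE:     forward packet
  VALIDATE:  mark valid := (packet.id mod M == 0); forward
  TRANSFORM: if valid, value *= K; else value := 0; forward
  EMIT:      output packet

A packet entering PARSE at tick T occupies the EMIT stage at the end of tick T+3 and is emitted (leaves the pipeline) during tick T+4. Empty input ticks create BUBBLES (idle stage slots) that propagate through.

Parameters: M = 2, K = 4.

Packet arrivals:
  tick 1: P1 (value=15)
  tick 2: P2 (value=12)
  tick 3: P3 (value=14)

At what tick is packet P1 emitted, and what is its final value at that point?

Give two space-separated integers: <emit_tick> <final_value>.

Tick 1: [PARSE:P1(v=15,ok=F), VALIDATE:-, TRANSFORM:-, EMIT:-] out:-; in:P1
Tick 2: [PARSE:P2(v=12,ok=F), VALIDATE:P1(v=15,ok=F), TRANSFORM:-, EMIT:-] out:-; in:P2
Tick 3: [PARSE:P3(v=14,ok=F), VALIDATE:P2(v=12,ok=T), TRANSFORM:P1(v=0,ok=F), EMIT:-] out:-; in:P3
Tick 4: [PARSE:-, VALIDATE:P3(v=14,ok=F), TRANSFORM:P2(v=48,ok=T), EMIT:P1(v=0,ok=F)] out:-; in:-
Tick 5: [PARSE:-, VALIDATE:-, TRANSFORM:P3(v=0,ok=F), EMIT:P2(v=48,ok=T)] out:P1(v=0); in:-
Tick 6: [PARSE:-, VALIDATE:-, TRANSFORM:-, EMIT:P3(v=0,ok=F)] out:P2(v=48); in:-
Tick 7: [PARSE:-, VALIDATE:-, TRANSFORM:-, EMIT:-] out:P3(v=0); in:-
P1: arrives tick 1, valid=False (id=1, id%2=1), emit tick 5, final value 0

Answer: 5 0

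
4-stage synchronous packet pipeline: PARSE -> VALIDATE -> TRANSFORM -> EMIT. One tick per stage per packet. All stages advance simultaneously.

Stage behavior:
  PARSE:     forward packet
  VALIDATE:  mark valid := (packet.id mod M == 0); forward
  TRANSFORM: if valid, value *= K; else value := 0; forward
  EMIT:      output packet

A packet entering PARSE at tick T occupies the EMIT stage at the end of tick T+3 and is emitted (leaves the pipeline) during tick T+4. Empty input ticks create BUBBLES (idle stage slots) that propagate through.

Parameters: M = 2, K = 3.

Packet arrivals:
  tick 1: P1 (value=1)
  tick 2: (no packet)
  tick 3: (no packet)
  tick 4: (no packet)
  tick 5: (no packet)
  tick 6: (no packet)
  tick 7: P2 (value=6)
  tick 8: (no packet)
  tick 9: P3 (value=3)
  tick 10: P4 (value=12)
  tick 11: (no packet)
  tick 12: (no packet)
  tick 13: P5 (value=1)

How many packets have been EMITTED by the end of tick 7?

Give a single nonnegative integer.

Answer: 1

Derivation:
Tick 1: [PARSE:P1(v=1,ok=F), VALIDATE:-, TRANSFORM:-, EMIT:-] out:-; in:P1
Tick 2: [PARSE:-, VALIDATE:P1(v=1,ok=F), TRANSFORM:-, EMIT:-] out:-; in:-
Tick 3: [PARSE:-, VALIDATE:-, TRANSFORM:P1(v=0,ok=F), EMIT:-] out:-; in:-
Tick 4: [PARSE:-, VALIDATE:-, TRANSFORM:-, EMIT:P1(v=0,ok=F)] out:-; in:-
Tick 5: [PARSE:-, VALIDATE:-, TRANSFORM:-, EMIT:-] out:P1(v=0); in:-
Tick 6: [PARSE:-, VALIDATE:-, TRANSFORM:-, EMIT:-] out:-; in:-
Tick 7: [PARSE:P2(v=6,ok=F), VALIDATE:-, TRANSFORM:-, EMIT:-] out:-; in:P2
Emitted by tick 7: ['P1']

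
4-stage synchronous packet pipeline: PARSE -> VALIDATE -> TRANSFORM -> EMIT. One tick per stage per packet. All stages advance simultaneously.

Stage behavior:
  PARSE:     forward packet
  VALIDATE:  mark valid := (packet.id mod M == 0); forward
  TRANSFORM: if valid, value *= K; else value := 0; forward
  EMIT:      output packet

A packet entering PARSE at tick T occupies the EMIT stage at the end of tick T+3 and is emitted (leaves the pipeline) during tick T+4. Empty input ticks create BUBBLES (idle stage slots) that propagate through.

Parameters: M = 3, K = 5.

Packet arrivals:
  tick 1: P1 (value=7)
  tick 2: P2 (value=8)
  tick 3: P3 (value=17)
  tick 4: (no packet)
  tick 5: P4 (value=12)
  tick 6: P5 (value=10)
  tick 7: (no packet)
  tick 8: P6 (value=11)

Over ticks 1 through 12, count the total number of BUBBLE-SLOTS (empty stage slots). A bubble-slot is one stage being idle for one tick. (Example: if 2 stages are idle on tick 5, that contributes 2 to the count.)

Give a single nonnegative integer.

Tick 1: [PARSE:P1(v=7,ok=F), VALIDATE:-, TRANSFORM:-, EMIT:-] out:-; bubbles=3
Tick 2: [PARSE:P2(v=8,ok=F), VALIDATE:P1(v=7,ok=F), TRANSFORM:-, EMIT:-] out:-; bubbles=2
Tick 3: [PARSE:P3(v=17,ok=F), VALIDATE:P2(v=8,ok=F), TRANSFORM:P1(v=0,ok=F), EMIT:-] out:-; bubbles=1
Tick 4: [PARSE:-, VALIDATE:P3(v=17,ok=T), TRANSFORM:P2(v=0,ok=F), EMIT:P1(v=0,ok=F)] out:-; bubbles=1
Tick 5: [PARSE:P4(v=12,ok=F), VALIDATE:-, TRANSFORM:P3(v=85,ok=T), EMIT:P2(v=0,ok=F)] out:P1(v=0); bubbles=1
Tick 6: [PARSE:P5(v=10,ok=F), VALIDATE:P4(v=12,ok=F), TRANSFORM:-, EMIT:P3(v=85,ok=T)] out:P2(v=0); bubbles=1
Tick 7: [PARSE:-, VALIDATE:P5(v=10,ok=F), TRANSFORM:P4(v=0,ok=F), EMIT:-] out:P3(v=85); bubbles=2
Tick 8: [PARSE:P6(v=11,ok=F), VALIDATE:-, TRANSFORM:P5(v=0,ok=F), EMIT:P4(v=0,ok=F)] out:-; bubbles=1
Tick 9: [PARSE:-, VALIDATE:P6(v=11,ok=T), TRANSFORM:-, EMIT:P5(v=0,ok=F)] out:P4(v=0); bubbles=2
Tick 10: [PARSE:-, VALIDATE:-, TRANSFORM:P6(v=55,ok=T), EMIT:-] out:P5(v=0); bubbles=3
Tick 11: [PARSE:-, VALIDATE:-, TRANSFORM:-, EMIT:P6(v=55,ok=T)] out:-; bubbles=3
Tick 12: [PARSE:-, VALIDATE:-, TRANSFORM:-, EMIT:-] out:P6(v=55); bubbles=4
Total bubble-slots: 24

Answer: 24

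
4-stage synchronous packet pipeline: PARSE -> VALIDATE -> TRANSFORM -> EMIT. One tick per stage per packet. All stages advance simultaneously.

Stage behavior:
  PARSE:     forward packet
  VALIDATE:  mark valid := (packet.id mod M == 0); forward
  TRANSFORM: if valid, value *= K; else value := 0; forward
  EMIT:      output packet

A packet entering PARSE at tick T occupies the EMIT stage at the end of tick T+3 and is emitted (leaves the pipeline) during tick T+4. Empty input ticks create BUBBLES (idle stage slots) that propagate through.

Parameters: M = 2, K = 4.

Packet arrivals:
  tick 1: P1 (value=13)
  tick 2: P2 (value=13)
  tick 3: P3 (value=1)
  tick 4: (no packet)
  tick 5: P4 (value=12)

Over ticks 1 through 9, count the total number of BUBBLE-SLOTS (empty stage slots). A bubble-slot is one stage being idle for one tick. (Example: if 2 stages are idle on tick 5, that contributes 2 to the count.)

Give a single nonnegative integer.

Answer: 20

Derivation:
Tick 1: [PARSE:P1(v=13,ok=F), VALIDATE:-, TRANSFORM:-, EMIT:-] out:-; bubbles=3
Tick 2: [PARSE:P2(v=13,ok=F), VALIDATE:P1(v=13,ok=F), TRANSFORM:-, EMIT:-] out:-; bubbles=2
Tick 3: [PARSE:P3(v=1,ok=F), VALIDATE:P2(v=13,ok=T), TRANSFORM:P1(v=0,ok=F), EMIT:-] out:-; bubbles=1
Tick 4: [PARSE:-, VALIDATE:P3(v=1,ok=F), TRANSFORM:P2(v=52,ok=T), EMIT:P1(v=0,ok=F)] out:-; bubbles=1
Tick 5: [PARSE:P4(v=12,ok=F), VALIDATE:-, TRANSFORM:P3(v=0,ok=F), EMIT:P2(v=52,ok=T)] out:P1(v=0); bubbles=1
Tick 6: [PARSE:-, VALIDATE:P4(v=12,ok=T), TRANSFORM:-, EMIT:P3(v=0,ok=F)] out:P2(v=52); bubbles=2
Tick 7: [PARSE:-, VALIDATE:-, TRANSFORM:P4(v=48,ok=T), EMIT:-] out:P3(v=0); bubbles=3
Tick 8: [PARSE:-, VALIDATE:-, TRANSFORM:-, EMIT:P4(v=48,ok=T)] out:-; bubbles=3
Tick 9: [PARSE:-, VALIDATE:-, TRANSFORM:-, EMIT:-] out:P4(v=48); bubbles=4
Total bubble-slots: 20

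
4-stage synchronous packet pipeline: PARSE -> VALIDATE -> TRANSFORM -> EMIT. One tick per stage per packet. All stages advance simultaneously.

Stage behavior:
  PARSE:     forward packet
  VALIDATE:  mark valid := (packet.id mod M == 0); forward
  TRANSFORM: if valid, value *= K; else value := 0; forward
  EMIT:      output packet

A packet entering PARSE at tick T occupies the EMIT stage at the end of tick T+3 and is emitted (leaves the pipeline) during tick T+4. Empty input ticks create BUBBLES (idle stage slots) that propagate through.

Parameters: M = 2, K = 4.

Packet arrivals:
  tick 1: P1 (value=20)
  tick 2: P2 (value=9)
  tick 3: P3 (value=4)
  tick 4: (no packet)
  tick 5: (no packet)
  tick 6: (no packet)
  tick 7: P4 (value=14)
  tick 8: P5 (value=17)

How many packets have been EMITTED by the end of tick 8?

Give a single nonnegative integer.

Answer: 3

Derivation:
Tick 1: [PARSE:P1(v=20,ok=F), VALIDATE:-, TRANSFORM:-, EMIT:-] out:-; in:P1
Tick 2: [PARSE:P2(v=9,ok=F), VALIDATE:P1(v=20,ok=F), TRANSFORM:-, EMIT:-] out:-; in:P2
Tick 3: [PARSE:P3(v=4,ok=F), VALIDATE:P2(v=9,ok=T), TRANSFORM:P1(v=0,ok=F), EMIT:-] out:-; in:P3
Tick 4: [PARSE:-, VALIDATE:P3(v=4,ok=F), TRANSFORM:P2(v=36,ok=T), EMIT:P1(v=0,ok=F)] out:-; in:-
Tick 5: [PARSE:-, VALIDATE:-, TRANSFORM:P3(v=0,ok=F), EMIT:P2(v=36,ok=T)] out:P1(v=0); in:-
Tick 6: [PARSE:-, VALIDATE:-, TRANSFORM:-, EMIT:P3(v=0,ok=F)] out:P2(v=36); in:-
Tick 7: [PARSE:P4(v=14,ok=F), VALIDATE:-, TRANSFORM:-, EMIT:-] out:P3(v=0); in:P4
Tick 8: [PARSE:P5(v=17,ok=F), VALIDATE:P4(v=14,ok=T), TRANSFORM:-, EMIT:-] out:-; in:P5
Emitted by tick 8: ['P1', 'P2', 'P3']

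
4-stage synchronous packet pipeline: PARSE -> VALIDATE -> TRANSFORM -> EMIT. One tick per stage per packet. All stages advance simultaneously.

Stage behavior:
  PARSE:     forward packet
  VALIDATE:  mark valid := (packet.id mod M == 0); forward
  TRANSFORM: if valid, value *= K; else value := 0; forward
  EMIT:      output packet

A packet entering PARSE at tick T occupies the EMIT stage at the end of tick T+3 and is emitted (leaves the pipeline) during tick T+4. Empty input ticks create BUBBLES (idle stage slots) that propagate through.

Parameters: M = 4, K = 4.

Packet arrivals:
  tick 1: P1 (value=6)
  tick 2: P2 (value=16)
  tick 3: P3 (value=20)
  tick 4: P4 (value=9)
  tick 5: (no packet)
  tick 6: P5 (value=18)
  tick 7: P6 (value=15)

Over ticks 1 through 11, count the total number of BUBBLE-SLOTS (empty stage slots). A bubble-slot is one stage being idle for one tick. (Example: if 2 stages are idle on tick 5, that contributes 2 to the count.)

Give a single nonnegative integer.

Tick 1: [PARSE:P1(v=6,ok=F), VALIDATE:-, TRANSFORM:-, EMIT:-] out:-; bubbles=3
Tick 2: [PARSE:P2(v=16,ok=F), VALIDATE:P1(v=6,ok=F), TRANSFORM:-, EMIT:-] out:-; bubbles=2
Tick 3: [PARSE:P3(v=20,ok=F), VALIDATE:P2(v=16,ok=F), TRANSFORM:P1(v=0,ok=F), EMIT:-] out:-; bubbles=1
Tick 4: [PARSE:P4(v=9,ok=F), VALIDATE:P3(v=20,ok=F), TRANSFORM:P2(v=0,ok=F), EMIT:P1(v=0,ok=F)] out:-; bubbles=0
Tick 5: [PARSE:-, VALIDATE:P4(v=9,ok=T), TRANSFORM:P3(v=0,ok=F), EMIT:P2(v=0,ok=F)] out:P1(v=0); bubbles=1
Tick 6: [PARSE:P5(v=18,ok=F), VALIDATE:-, TRANSFORM:P4(v=36,ok=T), EMIT:P3(v=0,ok=F)] out:P2(v=0); bubbles=1
Tick 7: [PARSE:P6(v=15,ok=F), VALIDATE:P5(v=18,ok=F), TRANSFORM:-, EMIT:P4(v=36,ok=T)] out:P3(v=0); bubbles=1
Tick 8: [PARSE:-, VALIDATE:P6(v=15,ok=F), TRANSFORM:P5(v=0,ok=F), EMIT:-] out:P4(v=36); bubbles=2
Tick 9: [PARSE:-, VALIDATE:-, TRANSFORM:P6(v=0,ok=F), EMIT:P5(v=0,ok=F)] out:-; bubbles=2
Tick 10: [PARSE:-, VALIDATE:-, TRANSFORM:-, EMIT:P6(v=0,ok=F)] out:P5(v=0); bubbles=3
Tick 11: [PARSE:-, VALIDATE:-, TRANSFORM:-, EMIT:-] out:P6(v=0); bubbles=4
Total bubble-slots: 20

Answer: 20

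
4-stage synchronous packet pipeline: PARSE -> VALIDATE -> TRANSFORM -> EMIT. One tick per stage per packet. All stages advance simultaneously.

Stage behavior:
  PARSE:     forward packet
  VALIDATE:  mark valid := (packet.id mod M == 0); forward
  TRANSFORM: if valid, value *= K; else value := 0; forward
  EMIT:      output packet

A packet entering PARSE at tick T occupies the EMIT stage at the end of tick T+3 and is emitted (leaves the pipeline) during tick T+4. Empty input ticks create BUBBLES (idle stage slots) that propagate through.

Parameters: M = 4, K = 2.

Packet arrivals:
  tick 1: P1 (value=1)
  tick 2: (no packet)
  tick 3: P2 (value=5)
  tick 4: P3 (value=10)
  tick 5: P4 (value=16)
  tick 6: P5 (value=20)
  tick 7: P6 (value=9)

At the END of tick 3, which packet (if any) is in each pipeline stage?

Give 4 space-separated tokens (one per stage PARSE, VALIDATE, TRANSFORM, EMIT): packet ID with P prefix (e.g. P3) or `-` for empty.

Tick 1: [PARSE:P1(v=1,ok=F), VALIDATE:-, TRANSFORM:-, EMIT:-] out:-; in:P1
Tick 2: [PARSE:-, VALIDATE:P1(v=1,ok=F), TRANSFORM:-, EMIT:-] out:-; in:-
Tick 3: [PARSE:P2(v=5,ok=F), VALIDATE:-, TRANSFORM:P1(v=0,ok=F), EMIT:-] out:-; in:P2
At end of tick 3: ['P2', '-', 'P1', '-']

Answer: P2 - P1 -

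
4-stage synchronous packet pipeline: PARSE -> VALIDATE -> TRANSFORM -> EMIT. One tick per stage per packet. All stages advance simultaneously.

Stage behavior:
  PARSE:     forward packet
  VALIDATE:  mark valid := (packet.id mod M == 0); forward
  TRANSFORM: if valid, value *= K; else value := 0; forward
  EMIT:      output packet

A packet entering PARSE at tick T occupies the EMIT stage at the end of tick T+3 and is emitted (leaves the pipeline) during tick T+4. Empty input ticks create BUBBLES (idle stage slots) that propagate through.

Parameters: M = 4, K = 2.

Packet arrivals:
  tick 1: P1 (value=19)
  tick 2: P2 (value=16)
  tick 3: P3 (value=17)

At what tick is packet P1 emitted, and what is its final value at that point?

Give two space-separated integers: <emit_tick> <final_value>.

Tick 1: [PARSE:P1(v=19,ok=F), VALIDATE:-, TRANSFORM:-, EMIT:-] out:-; in:P1
Tick 2: [PARSE:P2(v=16,ok=F), VALIDATE:P1(v=19,ok=F), TRANSFORM:-, EMIT:-] out:-; in:P2
Tick 3: [PARSE:P3(v=17,ok=F), VALIDATE:P2(v=16,ok=F), TRANSFORM:P1(v=0,ok=F), EMIT:-] out:-; in:P3
Tick 4: [PARSE:-, VALIDATE:P3(v=17,ok=F), TRANSFORM:P2(v=0,ok=F), EMIT:P1(v=0,ok=F)] out:-; in:-
Tick 5: [PARSE:-, VALIDATE:-, TRANSFORM:P3(v=0,ok=F), EMIT:P2(v=0,ok=F)] out:P1(v=0); in:-
Tick 6: [PARSE:-, VALIDATE:-, TRANSFORM:-, EMIT:P3(v=0,ok=F)] out:P2(v=0); in:-
Tick 7: [PARSE:-, VALIDATE:-, TRANSFORM:-, EMIT:-] out:P3(v=0); in:-
P1: arrives tick 1, valid=False (id=1, id%4=1), emit tick 5, final value 0

Answer: 5 0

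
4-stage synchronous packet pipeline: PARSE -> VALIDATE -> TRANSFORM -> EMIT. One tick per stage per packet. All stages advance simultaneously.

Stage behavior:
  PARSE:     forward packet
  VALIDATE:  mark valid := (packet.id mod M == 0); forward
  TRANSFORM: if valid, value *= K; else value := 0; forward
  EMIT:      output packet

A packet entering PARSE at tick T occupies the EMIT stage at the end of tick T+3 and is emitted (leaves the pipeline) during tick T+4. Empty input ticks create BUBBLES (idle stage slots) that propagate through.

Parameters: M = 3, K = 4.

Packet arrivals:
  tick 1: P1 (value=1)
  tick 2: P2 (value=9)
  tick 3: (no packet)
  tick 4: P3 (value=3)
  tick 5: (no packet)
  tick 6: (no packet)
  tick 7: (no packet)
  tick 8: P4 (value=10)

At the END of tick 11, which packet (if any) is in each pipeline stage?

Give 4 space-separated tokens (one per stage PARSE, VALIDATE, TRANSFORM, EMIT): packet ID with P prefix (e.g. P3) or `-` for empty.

Answer: - - - P4

Derivation:
Tick 1: [PARSE:P1(v=1,ok=F), VALIDATE:-, TRANSFORM:-, EMIT:-] out:-; in:P1
Tick 2: [PARSE:P2(v=9,ok=F), VALIDATE:P1(v=1,ok=F), TRANSFORM:-, EMIT:-] out:-; in:P2
Tick 3: [PARSE:-, VALIDATE:P2(v=9,ok=F), TRANSFORM:P1(v=0,ok=F), EMIT:-] out:-; in:-
Tick 4: [PARSE:P3(v=3,ok=F), VALIDATE:-, TRANSFORM:P2(v=0,ok=F), EMIT:P1(v=0,ok=F)] out:-; in:P3
Tick 5: [PARSE:-, VALIDATE:P3(v=3,ok=T), TRANSFORM:-, EMIT:P2(v=0,ok=F)] out:P1(v=0); in:-
Tick 6: [PARSE:-, VALIDATE:-, TRANSFORM:P3(v=12,ok=T), EMIT:-] out:P2(v=0); in:-
Tick 7: [PARSE:-, VALIDATE:-, TRANSFORM:-, EMIT:P3(v=12,ok=T)] out:-; in:-
Tick 8: [PARSE:P4(v=10,ok=F), VALIDATE:-, TRANSFORM:-, EMIT:-] out:P3(v=12); in:P4
Tick 9: [PARSE:-, VALIDATE:P4(v=10,ok=F), TRANSFORM:-, EMIT:-] out:-; in:-
Tick 10: [PARSE:-, VALIDATE:-, TRANSFORM:P4(v=0,ok=F), EMIT:-] out:-; in:-
Tick 11: [PARSE:-, VALIDATE:-, TRANSFORM:-, EMIT:P4(v=0,ok=F)] out:-; in:-
At end of tick 11: ['-', '-', '-', 'P4']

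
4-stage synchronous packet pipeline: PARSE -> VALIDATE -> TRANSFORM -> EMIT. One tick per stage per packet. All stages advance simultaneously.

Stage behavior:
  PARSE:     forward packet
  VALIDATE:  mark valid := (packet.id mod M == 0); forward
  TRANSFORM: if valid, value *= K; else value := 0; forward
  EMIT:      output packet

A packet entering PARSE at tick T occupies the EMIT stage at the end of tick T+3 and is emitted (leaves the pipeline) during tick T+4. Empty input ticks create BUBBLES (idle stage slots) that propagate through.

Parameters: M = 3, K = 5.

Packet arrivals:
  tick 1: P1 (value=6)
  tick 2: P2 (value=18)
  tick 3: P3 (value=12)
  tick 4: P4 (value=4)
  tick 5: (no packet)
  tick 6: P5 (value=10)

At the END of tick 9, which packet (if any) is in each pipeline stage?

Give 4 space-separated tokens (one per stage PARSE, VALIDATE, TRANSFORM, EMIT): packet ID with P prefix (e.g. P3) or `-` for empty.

Tick 1: [PARSE:P1(v=6,ok=F), VALIDATE:-, TRANSFORM:-, EMIT:-] out:-; in:P1
Tick 2: [PARSE:P2(v=18,ok=F), VALIDATE:P1(v=6,ok=F), TRANSFORM:-, EMIT:-] out:-; in:P2
Tick 3: [PARSE:P3(v=12,ok=F), VALIDATE:P2(v=18,ok=F), TRANSFORM:P1(v=0,ok=F), EMIT:-] out:-; in:P3
Tick 4: [PARSE:P4(v=4,ok=F), VALIDATE:P3(v=12,ok=T), TRANSFORM:P2(v=0,ok=F), EMIT:P1(v=0,ok=F)] out:-; in:P4
Tick 5: [PARSE:-, VALIDATE:P4(v=4,ok=F), TRANSFORM:P3(v=60,ok=T), EMIT:P2(v=0,ok=F)] out:P1(v=0); in:-
Tick 6: [PARSE:P5(v=10,ok=F), VALIDATE:-, TRANSFORM:P4(v=0,ok=F), EMIT:P3(v=60,ok=T)] out:P2(v=0); in:P5
Tick 7: [PARSE:-, VALIDATE:P5(v=10,ok=F), TRANSFORM:-, EMIT:P4(v=0,ok=F)] out:P3(v=60); in:-
Tick 8: [PARSE:-, VALIDATE:-, TRANSFORM:P5(v=0,ok=F), EMIT:-] out:P4(v=0); in:-
Tick 9: [PARSE:-, VALIDATE:-, TRANSFORM:-, EMIT:P5(v=0,ok=F)] out:-; in:-
At end of tick 9: ['-', '-', '-', 'P5']

Answer: - - - P5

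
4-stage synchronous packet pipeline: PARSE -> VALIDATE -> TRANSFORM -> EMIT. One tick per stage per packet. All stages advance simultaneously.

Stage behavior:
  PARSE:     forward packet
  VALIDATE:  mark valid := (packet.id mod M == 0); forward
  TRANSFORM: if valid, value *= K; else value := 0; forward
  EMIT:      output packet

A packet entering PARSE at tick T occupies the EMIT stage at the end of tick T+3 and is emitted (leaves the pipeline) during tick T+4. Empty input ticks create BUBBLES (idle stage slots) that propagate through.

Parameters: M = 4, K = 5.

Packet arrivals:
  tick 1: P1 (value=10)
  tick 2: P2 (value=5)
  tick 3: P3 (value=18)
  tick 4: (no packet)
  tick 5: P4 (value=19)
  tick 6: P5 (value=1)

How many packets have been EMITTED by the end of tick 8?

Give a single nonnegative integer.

Tick 1: [PARSE:P1(v=10,ok=F), VALIDATE:-, TRANSFORM:-, EMIT:-] out:-; in:P1
Tick 2: [PARSE:P2(v=5,ok=F), VALIDATE:P1(v=10,ok=F), TRANSFORM:-, EMIT:-] out:-; in:P2
Tick 3: [PARSE:P3(v=18,ok=F), VALIDATE:P2(v=5,ok=F), TRANSFORM:P1(v=0,ok=F), EMIT:-] out:-; in:P3
Tick 4: [PARSE:-, VALIDATE:P3(v=18,ok=F), TRANSFORM:P2(v=0,ok=F), EMIT:P1(v=0,ok=F)] out:-; in:-
Tick 5: [PARSE:P4(v=19,ok=F), VALIDATE:-, TRANSFORM:P3(v=0,ok=F), EMIT:P2(v=0,ok=F)] out:P1(v=0); in:P4
Tick 6: [PARSE:P5(v=1,ok=F), VALIDATE:P4(v=19,ok=T), TRANSFORM:-, EMIT:P3(v=0,ok=F)] out:P2(v=0); in:P5
Tick 7: [PARSE:-, VALIDATE:P5(v=1,ok=F), TRANSFORM:P4(v=95,ok=T), EMIT:-] out:P3(v=0); in:-
Tick 8: [PARSE:-, VALIDATE:-, TRANSFORM:P5(v=0,ok=F), EMIT:P4(v=95,ok=T)] out:-; in:-
Emitted by tick 8: ['P1', 'P2', 'P3']

Answer: 3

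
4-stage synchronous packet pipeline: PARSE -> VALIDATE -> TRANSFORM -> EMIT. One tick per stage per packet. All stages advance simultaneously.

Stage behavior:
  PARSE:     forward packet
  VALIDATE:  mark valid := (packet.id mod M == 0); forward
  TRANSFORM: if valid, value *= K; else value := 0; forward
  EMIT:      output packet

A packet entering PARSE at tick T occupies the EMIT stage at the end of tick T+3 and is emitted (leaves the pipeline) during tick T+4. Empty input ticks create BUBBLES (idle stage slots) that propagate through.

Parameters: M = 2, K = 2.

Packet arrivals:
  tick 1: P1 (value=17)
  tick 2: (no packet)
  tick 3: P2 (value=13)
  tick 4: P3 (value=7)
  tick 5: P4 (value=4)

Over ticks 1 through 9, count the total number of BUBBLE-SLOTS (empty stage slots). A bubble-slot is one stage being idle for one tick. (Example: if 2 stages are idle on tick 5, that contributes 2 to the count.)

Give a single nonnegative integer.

Tick 1: [PARSE:P1(v=17,ok=F), VALIDATE:-, TRANSFORM:-, EMIT:-] out:-; bubbles=3
Tick 2: [PARSE:-, VALIDATE:P1(v=17,ok=F), TRANSFORM:-, EMIT:-] out:-; bubbles=3
Tick 3: [PARSE:P2(v=13,ok=F), VALIDATE:-, TRANSFORM:P1(v=0,ok=F), EMIT:-] out:-; bubbles=2
Tick 4: [PARSE:P3(v=7,ok=F), VALIDATE:P2(v=13,ok=T), TRANSFORM:-, EMIT:P1(v=0,ok=F)] out:-; bubbles=1
Tick 5: [PARSE:P4(v=4,ok=F), VALIDATE:P3(v=7,ok=F), TRANSFORM:P2(v=26,ok=T), EMIT:-] out:P1(v=0); bubbles=1
Tick 6: [PARSE:-, VALIDATE:P4(v=4,ok=T), TRANSFORM:P3(v=0,ok=F), EMIT:P2(v=26,ok=T)] out:-; bubbles=1
Tick 7: [PARSE:-, VALIDATE:-, TRANSFORM:P4(v=8,ok=T), EMIT:P3(v=0,ok=F)] out:P2(v=26); bubbles=2
Tick 8: [PARSE:-, VALIDATE:-, TRANSFORM:-, EMIT:P4(v=8,ok=T)] out:P3(v=0); bubbles=3
Tick 9: [PARSE:-, VALIDATE:-, TRANSFORM:-, EMIT:-] out:P4(v=8); bubbles=4
Total bubble-slots: 20

Answer: 20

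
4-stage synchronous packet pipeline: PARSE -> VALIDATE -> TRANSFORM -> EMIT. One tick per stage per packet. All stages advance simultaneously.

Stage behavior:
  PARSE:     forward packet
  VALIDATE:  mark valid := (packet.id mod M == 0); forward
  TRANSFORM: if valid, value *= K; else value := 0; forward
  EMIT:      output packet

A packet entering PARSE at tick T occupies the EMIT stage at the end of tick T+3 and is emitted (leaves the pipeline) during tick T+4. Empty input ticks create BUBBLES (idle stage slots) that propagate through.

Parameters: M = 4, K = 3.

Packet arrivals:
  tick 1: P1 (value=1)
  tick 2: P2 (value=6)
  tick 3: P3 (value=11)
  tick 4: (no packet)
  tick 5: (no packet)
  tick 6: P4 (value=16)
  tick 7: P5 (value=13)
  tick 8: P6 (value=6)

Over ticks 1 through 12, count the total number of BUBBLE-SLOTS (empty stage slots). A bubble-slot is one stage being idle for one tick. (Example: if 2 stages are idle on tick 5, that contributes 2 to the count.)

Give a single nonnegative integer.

Tick 1: [PARSE:P1(v=1,ok=F), VALIDATE:-, TRANSFORM:-, EMIT:-] out:-; bubbles=3
Tick 2: [PARSE:P2(v=6,ok=F), VALIDATE:P1(v=1,ok=F), TRANSFORM:-, EMIT:-] out:-; bubbles=2
Tick 3: [PARSE:P3(v=11,ok=F), VALIDATE:P2(v=6,ok=F), TRANSFORM:P1(v=0,ok=F), EMIT:-] out:-; bubbles=1
Tick 4: [PARSE:-, VALIDATE:P3(v=11,ok=F), TRANSFORM:P2(v=0,ok=F), EMIT:P1(v=0,ok=F)] out:-; bubbles=1
Tick 5: [PARSE:-, VALIDATE:-, TRANSFORM:P3(v=0,ok=F), EMIT:P2(v=0,ok=F)] out:P1(v=0); bubbles=2
Tick 6: [PARSE:P4(v=16,ok=F), VALIDATE:-, TRANSFORM:-, EMIT:P3(v=0,ok=F)] out:P2(v=0); bubbles=2
Tick 7: [PARSE:P5(v=13,ok=F), VALIDATE:P4(v=16,ok=T), TRANSFORM:-, EMIT:-] out:P3(v=0); bubbles=2
Tick 8: [PARSE:P6(v=6,ok=F), VALIDATE:P5(v=13,ok=F), TRANSFORM:P4(v=48,ok=T), EMIT:-] out:-; bubbles=1
Tick 9: [PARSE:-, VALIDATE:P6(v=6,ok=F), TRANSFORM:P5(v=0,ok=F), EMIT:P4(v=48,ok=T)] out:-; bubbles=1
Tick 10: [PARSE:-, VALIDATE:-, TRANSFORM:P6(v=0,ok=F), EMIT:P5(v=0,ok=F)] out:P4(v=48); bubbles=2
Tick 11: [PARSE:-, VALIDATE:-, TRANSFORM:-, EMIT:P6(v=0,ok=F)] out:P5(v=0); bubbles=3
Tick 12: [PARSE:-, VALIDATE:-, TRANSFORM:-, EMIT:-] out:P6(v=0); bubbles=4
Total bubble-slots: 24

Answer: 24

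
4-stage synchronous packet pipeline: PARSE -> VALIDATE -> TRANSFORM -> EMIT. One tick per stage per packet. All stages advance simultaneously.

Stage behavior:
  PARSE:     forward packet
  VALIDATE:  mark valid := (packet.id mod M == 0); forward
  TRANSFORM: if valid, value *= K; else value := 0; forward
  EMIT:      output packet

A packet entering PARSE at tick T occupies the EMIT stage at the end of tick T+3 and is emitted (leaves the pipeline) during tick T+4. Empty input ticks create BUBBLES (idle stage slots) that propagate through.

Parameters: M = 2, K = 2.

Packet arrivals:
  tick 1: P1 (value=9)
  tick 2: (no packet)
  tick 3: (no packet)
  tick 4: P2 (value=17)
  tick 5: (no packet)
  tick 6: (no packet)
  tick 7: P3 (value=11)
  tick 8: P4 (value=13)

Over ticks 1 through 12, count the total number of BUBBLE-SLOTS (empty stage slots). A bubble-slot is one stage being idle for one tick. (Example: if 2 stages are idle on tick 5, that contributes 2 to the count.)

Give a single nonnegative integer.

Tick 1: [PARSE:P1(v=9,ok=F), VALIDATE:-, TRANSFORM:-, EMIT:-] out:-; bubbles=3
Tick 2: [PARSE:-, VALIDATE:P1(v=9,ok=F), TRANSFORM:-, EMIT:-] out:-; bubbles=3
Tick 3: [PARSE:-, VALIDATE:-, TRANSFORM:P1(v=0,ok=F), EMIT:-] out:-; bubbles=3
Tick 4: [PARSE:P2(v=17,ok=F), VALIDATE:-, TRANSFORM:-, EMIT:P1(v=0,ok=F)] out:-; bubbles=2
Tick 5: [PARSE:-, VALIDATE:P2(v=17,ok=T), TRANSFORM:-, EMIT:-] out:P1(v=0); bubbles=3
Tick 6: [PARSE:-, VALIDATE:-, TRANSFORM:P2(v=34,ok=T), EMIT:-] out:-; bubbles=3
Tick 7: [PARSE:P3(v=11,ok=F), VALIDATE:-, TRANSFORM:-, EMIT:P2(v=34,ok=T)] out:-; bubbles=2
Tick 8: [PARSE:P4(v=13,ok=F), VALIDATE:P3(v=11,ok=F), TRANSFORM:-, EMIT:-] out:P2(v=34); bubbles=2
Tick 9: [PARSE:-, VALIDATE:P4(v=13,ok=T), TRANSFORM:P3(v=0,ok=F), EMIT:-] out:-; bubbles=2
Tick 10: [PARSE:-, VALIDATE:-, TRANSFORM:P4(v=26,ok=T), EMIT:P3(v=0,ok=F)] out:-; bubbles=2
Tick 11: [PARSE:-, VALIDATE:-, TRANSFORM:-, EMIT:P4(v=26,ok=T)] out:P3(v=0); bubbles=3
Tick 12: [PARSE:-, VALIDATE:-, TRANSFORM:-, EMIT:-] out:P4(v=26); bubbles=4
Total bubble-slots: 32

Answer: 32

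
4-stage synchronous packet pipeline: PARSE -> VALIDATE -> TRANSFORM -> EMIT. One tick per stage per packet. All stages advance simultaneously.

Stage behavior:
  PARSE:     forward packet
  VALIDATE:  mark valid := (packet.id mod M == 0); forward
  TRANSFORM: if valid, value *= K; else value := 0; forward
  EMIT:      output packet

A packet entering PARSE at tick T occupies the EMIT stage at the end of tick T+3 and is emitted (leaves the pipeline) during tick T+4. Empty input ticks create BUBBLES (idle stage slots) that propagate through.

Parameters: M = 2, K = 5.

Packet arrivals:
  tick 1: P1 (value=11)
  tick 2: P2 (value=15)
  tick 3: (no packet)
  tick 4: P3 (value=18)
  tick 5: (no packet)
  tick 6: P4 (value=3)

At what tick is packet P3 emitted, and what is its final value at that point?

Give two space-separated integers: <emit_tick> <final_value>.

Tick 1: [PARSE:P1(v=11,ok=F), VALIDATE:-, TRANSFORM:-, EMIT:-] out:-; in:P1
Tick 2: [PARSE:P2(v=15,ok=F), VALIDATE:P1(v=11,ok=F), TRANSFORM:-, EMIT:-] out:-; in:P2
Tick 3: [PARSE:-, VALIDATE:P2(v=15,ok=T), TRANSFORM:P1(v=0,ok=F), EMIT:-] out:-; in:-
Tick 4: [PARSE:P3(v=18,ok=F), VALIDATE:-, TRANSFORM:P2(v=75,ok=T), EMIT:P1(v=0,ok=F)] out:-; in:P3
Tick 5: [PARSE:-, VALIDATE:P3(v=18,ok=F), TRANSFORM:-, EMIT:P2(v=75,ok=T)] out:P1(v=0); in:-
Tick 6: [PARSE:P4(v=3,ok=F), VALIDATE:-, TRANSFORM:P3(v=0,ok=F), EMIT:-] out:P2(v=75); in:P4
Tick 7: [PARSE:-, VALIDATE:P4(v=3,ok=T), TRANSFORM:-, EMIT:P3(v=0,ok=F)] out:-; in:-
Tick 8: [PARSE:-, VALIDATE:-, TRANSFORM:P4(v=15,ok=T), EMIT:-] out:P3(v=0); in:-
Tick 9: [PARSE:-, VALIDATE:-, TRANSFORM:-, EMIT:P4(v=15,ok=T)] out:-; in:-
Tick 10: [PARSE:-, VALIDATE:-, TRANSFORM:-, EMIT:-] out:P4(v=15); in:-
P3: arrives tick 4, valid=False (id=3, id%2=1), emit tick 8, final value 0

Answer: 8 0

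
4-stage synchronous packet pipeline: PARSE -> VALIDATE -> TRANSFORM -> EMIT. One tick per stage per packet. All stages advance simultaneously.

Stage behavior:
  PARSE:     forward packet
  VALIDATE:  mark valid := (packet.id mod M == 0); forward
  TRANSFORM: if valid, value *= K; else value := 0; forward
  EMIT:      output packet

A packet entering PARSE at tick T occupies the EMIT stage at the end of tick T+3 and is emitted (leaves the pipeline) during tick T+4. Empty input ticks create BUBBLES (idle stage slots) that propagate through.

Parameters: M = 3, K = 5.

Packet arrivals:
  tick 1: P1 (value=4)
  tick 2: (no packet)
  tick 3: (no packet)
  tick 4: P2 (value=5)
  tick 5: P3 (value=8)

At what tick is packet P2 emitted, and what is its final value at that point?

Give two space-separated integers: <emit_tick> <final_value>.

Answer: 8 0

Derivation:
Tick 1: [PARSE:P1(v=4,ok=F), VALIDATE:-, TRANSFORM:-, EMIT:-] out:-; in:P1
Tick 2: [PARSE:-, VALIDATE:P1(v=4,ok=F), TRANSFORM:-, EMIT:-] out:-; in:-
Tick 3: [PARSE:-, VALIDATE:-, TRANSFORM:P1(v=0,ok=F), EMIT:-] out:-; in:-
Tick 4: [PARSE:P2(v=5,ok=F), VALIDATE:-, TRANSFORM:-, EMIT:P1(v=0,ok=F)] out:-; in:P2
Tick 5: [PARSE:P3(v=8,ok=F), VALIDATE:P2(v=5,ok=F), TRANSFORM:-, EMIT:-] out:P1(v=0); in:P3
Tick 6: [PARSE:-, VALIDATE:P3(v=8,ok=T), TRANSFORM:P2(v=0,ok=F), EMIT:-] out:-; in:-
Tick 7: [PARSE:-, VALIDATE:-, TRANSFORM:P3(v=40,ok=T), EMIT:P2(v=0,ok=F)] out:-; in:-
Tick 8: [PARSE:-, VALIDATE:-, TRANSFORM:-, EMIT:P3(v=40,ok=T)] out:P2(v=0); in:-
Tick 9: [PARSE:-, VALIDATE:-, TRANSFORM:-, EMIT:-] out:P3(v=40); in:-
P2: arrives tick 4, valid=False (id=2, id%3=2), emit tick 8, final value 0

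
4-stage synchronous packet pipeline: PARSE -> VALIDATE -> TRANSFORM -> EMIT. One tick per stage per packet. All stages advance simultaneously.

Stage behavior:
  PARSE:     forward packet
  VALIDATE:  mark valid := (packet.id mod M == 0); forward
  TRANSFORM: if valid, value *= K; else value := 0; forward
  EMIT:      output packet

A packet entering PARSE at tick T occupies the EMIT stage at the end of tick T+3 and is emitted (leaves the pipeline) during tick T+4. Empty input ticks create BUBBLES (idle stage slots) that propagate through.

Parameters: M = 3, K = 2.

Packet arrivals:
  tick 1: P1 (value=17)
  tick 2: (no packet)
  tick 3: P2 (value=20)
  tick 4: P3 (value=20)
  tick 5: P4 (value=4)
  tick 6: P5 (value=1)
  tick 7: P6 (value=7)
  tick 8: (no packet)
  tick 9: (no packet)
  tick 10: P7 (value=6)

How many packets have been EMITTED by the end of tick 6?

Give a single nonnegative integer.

Answer: 1

Derivation:
Tick 1: [PARSE:P1(v=17,ok=F), VALIDATE:-, TRANSFORM:-, EMIT:-] out:-; in:P1
Tick 2: [PARSE:-, VALIDATE:P1(v=17,ok=F), TRANSFORM:-, EMIT:-] out:-; in:-
Tick 3: [PARSE:P2(v=20,ok=F), VALIDATE:-, TRANSFORM:P1(v=0,ok=F), EMIT:-] out:-; in:P2
Tick 4: [PARSE:P3(v=20,ok=F), VALIDATE:P2(v=20,ok=F), TRANSFORM:-, EMIT:P1(v=0,ok=F)] out:-; in:P3
Tick 5: [PARSE:P4(v=4,ok=F), VALIDATE:P3(v=20,ok=T), TRANSFORM:P2(v=0,ok=F), EMIT:-] out:P1(v=0); in:P4
Tick 6: [PARSE:P5(v=1,ok=F), VALIDATE:P4(v=4,ok=F), TRANSFORM:P3(v=40,ok=T), EMIT:P2(v=0,ok=F)] out:-; in:P5
Emitted by tick 6: ['P1']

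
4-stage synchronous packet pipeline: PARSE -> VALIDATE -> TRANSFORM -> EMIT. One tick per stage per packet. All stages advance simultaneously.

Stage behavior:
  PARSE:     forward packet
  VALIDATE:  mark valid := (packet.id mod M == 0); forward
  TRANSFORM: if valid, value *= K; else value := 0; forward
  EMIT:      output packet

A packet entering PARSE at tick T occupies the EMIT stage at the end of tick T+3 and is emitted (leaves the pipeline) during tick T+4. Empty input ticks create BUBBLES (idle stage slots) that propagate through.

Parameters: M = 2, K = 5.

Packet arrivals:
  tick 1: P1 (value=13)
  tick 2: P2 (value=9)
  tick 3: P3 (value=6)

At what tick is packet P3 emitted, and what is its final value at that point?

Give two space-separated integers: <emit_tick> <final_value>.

Tick 1: [PARSE:P1(v=13,ok=F), VALIDATE:-, TRANSFORM:-, EMIT:-] out:-; in:P1
Tick 2: [PARSE:P2(v=9,ok=F), VALIDATE:P1(v=13,ok=F), TRANSFORM:-, EMIT:-] out:-; in:P2
Tick 3: [PARSE:P3(v=6,ok=F), VALIDATE:P2(v=9,ok=T), TRANSFORM:P1(v=0,ok=F), EMIT:-] out:-; in:P3
Tick 4: [PARSE:-, VALIDATE:P3(v=6,ok=F), TRANSFORM:P2(v=45,ok=T), EMIT:P1(v=0,ok=F)] out:-; in:-
Tick 5: [PARSE:-, VALIDATE:-, TRANSFORM:P3(v=0,ok=F), EMIT:P2(v=45,ok=T)] out:P1(v=0); in:-
Tick 6: [PARSE:-, VALIDATE:-, TRANSFORM:-, EMIT:P3(v=0,ok=F)] out:P2(v=45); in:-
Tick 7: [PARSE:-, VALIDATE:-, TRANSFORM:-, EMIT:-] out:P3(v=0); in:-
P3: arrives tick 3, valid=False (id=3, id%2=1), emit tick 7, final value 0

Answer: 7 0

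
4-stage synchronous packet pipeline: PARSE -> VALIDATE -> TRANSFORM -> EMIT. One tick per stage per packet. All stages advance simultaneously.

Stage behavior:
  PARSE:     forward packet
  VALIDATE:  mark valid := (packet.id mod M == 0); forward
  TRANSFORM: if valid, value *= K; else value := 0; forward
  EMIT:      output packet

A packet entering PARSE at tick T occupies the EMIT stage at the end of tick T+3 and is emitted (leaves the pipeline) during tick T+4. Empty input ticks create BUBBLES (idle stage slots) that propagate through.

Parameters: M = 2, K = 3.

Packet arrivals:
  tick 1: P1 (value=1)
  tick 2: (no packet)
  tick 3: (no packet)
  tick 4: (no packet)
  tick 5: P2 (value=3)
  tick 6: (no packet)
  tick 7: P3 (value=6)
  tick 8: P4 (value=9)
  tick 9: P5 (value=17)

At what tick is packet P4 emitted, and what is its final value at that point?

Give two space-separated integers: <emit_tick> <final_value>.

Tick 1: [PARSE:P1(v=1,ok=F), VALIDATE:-, TRANSFORM:-, EMIT:-] out:-; in:P1
Tick 2: [PARSE:-, VALIDATE:P1(v=1,ok=F), TRANSFORM:-, EMIT:-] out:-; in:-
Tick 3: [PARSE:-, VALIDATE:-, TRANSFORM:P1(v=0,ok=F), EMIT:-] out:-; in:-
Tick 4: [PARSE:-, VALIDATE:-, TRANSFORM:-, EMIT:P1(v=0,ok=F)] out:-; in:-
Tick 5: [PARSE:P2(v=3,ok=F), VALIDATE:-, TRANSFORM:-, EMIT:-] out:P1(v=0); in:P2
Tick 6: [PARSE:-, VALIDATE:P2(v=3,ok=T), TRANSFORM:-, EMIT:-] out:-; in:-
Tick 7: [PARSE:P3(v=6,ok=F), VALIDATE:-, TRANSFORM:P2(v=9,ok=T), EMIT:-] out:-; in:P3
Tick 8: [PARSE:P4(v=9,ok=F), VALIDATE:P3(v=6,ok=F), TRANSFORM:-, EMIT:P2(v=9,ok=T)] out:-; in:P4
Tick 9: [PARSE:P5(v=17,ok=F), VALIDATE:P4(v=9,ok=T), TRANSFORM:P3(v=0,ok=F), EMIT:-] out:P2(v=9); in:P5
Tick 10: [PARSE:-, VALIDATE:P5(v=17,ok=F), TRANSFORM:P4(v=27,ok=T), EMIT:P3(v=0,ok=F)] out:-; in:-
Tick 11: [PARSE:-, VALIDATE:-, TRANSFORM:P5(v=0,ok=F), EMIT:P4(v=27,ok=T)] out:P3(v=0); in:-
Tick 12: [PARSE:-, VALIDATE:-, TRANSFORM:-, EMIT:P5(v=0,ok=F)] out:P4(v=27); in:-
Tick 13: [PARSE:-, VALIDATE:-, TRANSFORM:-, EMIT:-] out:P5(v=0); in:-
P4: arrives tick 8, valid=True (id=4, id%2=0), emit tick 12, final value 27

Answer: 12 27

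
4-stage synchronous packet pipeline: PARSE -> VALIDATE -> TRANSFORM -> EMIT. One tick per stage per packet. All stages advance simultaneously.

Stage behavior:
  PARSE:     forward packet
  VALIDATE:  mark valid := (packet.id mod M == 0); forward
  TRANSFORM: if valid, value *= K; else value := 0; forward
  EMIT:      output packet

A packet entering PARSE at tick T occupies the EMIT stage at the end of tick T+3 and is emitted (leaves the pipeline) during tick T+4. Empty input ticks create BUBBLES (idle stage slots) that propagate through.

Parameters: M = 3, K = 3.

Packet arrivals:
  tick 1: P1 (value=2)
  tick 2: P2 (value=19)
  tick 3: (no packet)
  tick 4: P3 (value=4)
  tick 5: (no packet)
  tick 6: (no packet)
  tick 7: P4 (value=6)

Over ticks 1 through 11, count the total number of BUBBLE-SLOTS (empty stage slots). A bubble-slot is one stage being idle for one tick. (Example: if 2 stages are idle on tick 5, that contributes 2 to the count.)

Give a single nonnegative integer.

Tick 1: [PARSE:P1(v=2,ok=F), VALIDATE:-, TRANSFORM:-, EMIT:-] out:-; bubbles=3
Tick 2: [PARSE:P2(v=19,ok=F), VALIDATE:P1(v=2,ok=F), TRANSFORM:-, EMIT:-] out:-; bubbles=2
Tick 3: [PARSE:-, VALIDATE:P2(v=19,ok=F), TRANSFORM:P1(v=0,ok=F), EMIT:-] out:-; bubbles=2
Tick 4: [PARSE:P3(v=4,ok=F), VALIDATE:-, TRANSFORM:P2(v=0,ok=F), EMIT:P1(v=0,ok=F)] out:-; bubbles=1
Tick 5: [PARSE:-, VALIDATE:P3(v=4,ok=T), TRANSFORM:-, EMIT:P2(v=0,ok=F)] out:P1(v=0); bubbles=2
Tick 6: [PARSE:-, VALIDATE:-, TRANSFORM:P3(v=12,ok=T), EMIT:-] out:P2(v=0); bubbles=3
Tick 7: [PARSE:P4(v=6,ok=F), VALIDATE:-, TRANSFORM:-, EMIT:P3(v=12,ok=T)] out:-; bubbles=2
Tick 8: [PARSE:-, VALIDATE:P4(v=6,ok=F), TRANSFORM:-, EMIT:-] out:P3(v=12); bubbles=3
Tick 9: [PARSE:-, VALIDATE:-, TRANSFORM:P4(v=0,ok=F), EMIT:-] out:-; bubbles=3
Tick 10: [PARSE:-, VALIDATE:-, TRANSFORM:-, EMIT:P4(v=0,ok=F)] out:-; bubbles=3
Tick 11: [PARSE:-, VALIDATE:-, TRANSFORM:-, EMIT:-] out:P4(v=0); bubbles=4
Total bubble-slots: 28

Answer: 28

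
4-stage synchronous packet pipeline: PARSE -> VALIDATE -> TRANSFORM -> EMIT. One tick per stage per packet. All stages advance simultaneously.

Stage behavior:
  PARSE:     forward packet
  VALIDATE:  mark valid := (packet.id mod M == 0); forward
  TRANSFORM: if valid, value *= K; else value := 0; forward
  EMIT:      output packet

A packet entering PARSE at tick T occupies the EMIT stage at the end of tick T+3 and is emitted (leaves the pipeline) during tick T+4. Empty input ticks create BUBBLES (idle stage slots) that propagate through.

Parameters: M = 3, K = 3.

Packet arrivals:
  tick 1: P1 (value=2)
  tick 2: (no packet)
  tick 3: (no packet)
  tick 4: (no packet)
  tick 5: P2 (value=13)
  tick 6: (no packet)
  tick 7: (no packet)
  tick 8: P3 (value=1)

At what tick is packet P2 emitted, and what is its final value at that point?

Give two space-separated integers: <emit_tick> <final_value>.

Tick 1: [PARSE:P1(v=2,ok=F), VALIDATE:-, TRANSFORM:-, EMIT:-] out:-; in:P1
Tick 2: [PARSE:-, VALIDATE:P1(v=2,ok=F), TRANSFORM:-, EMIT:-] out:-; in:-
Tick 3: [PARSE:-, VALIDATE:-, TRANSFORM:P1(v=0,ok=F), EMIT:-] out:-; in:-
Tick 4: [PARSE:-, VALIDATE:-, TRANSFORM:-, EMIT:P1(v=0,ok=F)] out:-; in:-
Tick 5: [PARSE:P2(v=13,ok=F), VALIDATE:-, TRANSFORM:-, EMIT:-] out:P1(v=0); in:P2
Tick 6: [PARSE:-, VALIDATE:P2(v=13,ok=F), TRANSFORM:-, EMIT:-] out:-; in:-
Tick 7: [PARSE:-, VALIDATE:-, TRANSFORM:P2(v=0,ok=F), EMIT:-] out:-; in:-
Tick 8: [PARSE:P3(v=1,ok=F), VALIDATE:-, TRANSFORM:-, EMIT:P2(v=0,ok=F)] out:-; in:P3
Tick 9: [PARSE:-, VALIDATE:P3(v=1,ok=T), TRANSFORM:-, EMIT:-] out:P2(v=0); in:-
Tick 10: [PARSE:-, VALIDATE:-, TRANSFORM:P3(v=3,ok=T), EMIT:-] out:-; in:-
Tick 11: [PARSE:-, VALIDATE:-, TRANSFORM:-, EMIT:P3(v=3,ok=T)] out:-; in:-
Tick 12: [PARSE:-, VALIDATE:-, TRANSFORM:-, EMIT:-] out:P3(v=3); in:-
P2: arrives tick 5, valid=False (id=2, id%3=2), emit tick 9, final value 0

Answer: 9 0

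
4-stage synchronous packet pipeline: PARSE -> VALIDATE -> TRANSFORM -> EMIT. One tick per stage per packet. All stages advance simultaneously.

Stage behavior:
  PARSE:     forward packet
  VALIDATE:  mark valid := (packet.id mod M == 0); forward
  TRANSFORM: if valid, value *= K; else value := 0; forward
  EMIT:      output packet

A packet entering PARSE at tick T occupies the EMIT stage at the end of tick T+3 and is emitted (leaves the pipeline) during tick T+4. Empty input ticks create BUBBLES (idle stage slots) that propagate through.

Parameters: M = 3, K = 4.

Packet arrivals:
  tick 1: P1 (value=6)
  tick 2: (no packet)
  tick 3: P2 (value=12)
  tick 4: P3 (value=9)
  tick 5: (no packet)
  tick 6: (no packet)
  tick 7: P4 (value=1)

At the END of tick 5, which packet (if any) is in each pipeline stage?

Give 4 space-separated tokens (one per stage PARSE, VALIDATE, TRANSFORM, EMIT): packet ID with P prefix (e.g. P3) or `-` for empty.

Answer: - P3 P2 -

Derivation:
Tick 1: [PARSE:P1(v=6,ok=F), VALIDATE:-, TRANSFORM:-, EMIT:-] out:-; in:P1
Tick 2: [PARSE:-, VALIDATE:P1(v=6,ok=F), TRANSFORM:-, EMIT:-] out:-; in:-
Tick 3: [PARSE:P2(v=12,ok=F), VALIDATE:-, TRANSFORM:P1(v=0,ok=F), EMIT:-] out:-; in:P2
Tick 4: [PARSE:P3(v=9,ok=F), VALIDATE:P2(v=12,ok=F), TRANSFORM:-, EMIT:P1(v=0,ok=F)] out:-; in:P3
Tick 5: [PARSE:-, VALIDATE:P3(v=9,ok=T), TRANSFORM:P2(v=0,ok=F), EMIT:-] out:P1(v=0); in:-
At end of tick 5: ['-', 'P3', 'P2', '-']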